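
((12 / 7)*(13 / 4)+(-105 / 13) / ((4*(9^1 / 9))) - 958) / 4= -347419 / 1456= -238.61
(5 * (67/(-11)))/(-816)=0.04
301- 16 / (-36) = 2713 / 9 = 301.44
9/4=2.25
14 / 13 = 1.08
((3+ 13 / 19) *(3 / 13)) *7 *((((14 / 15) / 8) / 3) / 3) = 343 / 4446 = 0.08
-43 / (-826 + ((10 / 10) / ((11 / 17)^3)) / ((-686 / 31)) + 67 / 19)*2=1491949844 / 14271376139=0.10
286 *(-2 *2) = -1144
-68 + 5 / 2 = -131 / 2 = -65.50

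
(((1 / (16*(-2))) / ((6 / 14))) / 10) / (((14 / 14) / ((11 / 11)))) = -7 / 960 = -0.01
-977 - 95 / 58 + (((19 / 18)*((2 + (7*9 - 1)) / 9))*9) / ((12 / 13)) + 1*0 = -1417939 / 1566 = -905.45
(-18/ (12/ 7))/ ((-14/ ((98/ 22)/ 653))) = 147/ 28732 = 0.01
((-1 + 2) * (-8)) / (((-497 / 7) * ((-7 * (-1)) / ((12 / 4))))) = 24 / 497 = 0.05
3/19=0.16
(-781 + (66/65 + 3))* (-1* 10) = 101008/13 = 7769.85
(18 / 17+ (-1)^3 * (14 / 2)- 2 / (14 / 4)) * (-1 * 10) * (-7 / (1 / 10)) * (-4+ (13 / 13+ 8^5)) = -2539287500 / 17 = -149369852.94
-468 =-468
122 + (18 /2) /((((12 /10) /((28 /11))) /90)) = 20242 /11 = 1840.18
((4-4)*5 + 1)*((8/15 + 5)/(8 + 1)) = 83/135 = 0.61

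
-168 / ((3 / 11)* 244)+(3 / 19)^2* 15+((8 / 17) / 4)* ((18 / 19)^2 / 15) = -4012339 / 1871785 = -2.14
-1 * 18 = -18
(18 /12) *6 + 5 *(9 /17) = 198 /17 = 11.65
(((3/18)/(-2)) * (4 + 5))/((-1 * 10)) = 3/40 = 0.08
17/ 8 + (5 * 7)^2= 9817/ 8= 1227.12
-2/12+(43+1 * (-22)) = 125/6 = 20.83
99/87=33/29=1.14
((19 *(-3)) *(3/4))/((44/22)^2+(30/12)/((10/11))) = -19/3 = -6.33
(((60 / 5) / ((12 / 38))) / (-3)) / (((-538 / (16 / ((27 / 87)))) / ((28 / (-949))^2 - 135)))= -1071852374416 / 6541065063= -163.87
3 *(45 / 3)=45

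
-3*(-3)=9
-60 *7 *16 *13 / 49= -12480 / 7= -1782.86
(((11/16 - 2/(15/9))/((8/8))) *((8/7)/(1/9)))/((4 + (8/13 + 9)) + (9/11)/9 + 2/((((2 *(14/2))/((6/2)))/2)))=-52767/145780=-0.36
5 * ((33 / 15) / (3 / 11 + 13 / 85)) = 10285 / 398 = 25.84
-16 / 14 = -8 / 7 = -1.14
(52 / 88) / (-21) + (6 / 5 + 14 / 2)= 18877 / 2310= 8.17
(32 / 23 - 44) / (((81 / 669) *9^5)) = -218540 / 36669429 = -0.01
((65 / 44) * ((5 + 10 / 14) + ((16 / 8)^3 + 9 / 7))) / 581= 975 / 25564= 0.04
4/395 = 0.01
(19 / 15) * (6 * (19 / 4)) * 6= 1083 / 5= 216.60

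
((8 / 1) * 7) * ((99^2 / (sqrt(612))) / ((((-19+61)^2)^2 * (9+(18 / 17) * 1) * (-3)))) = -121 * sqrt(17) / 2111508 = -0.00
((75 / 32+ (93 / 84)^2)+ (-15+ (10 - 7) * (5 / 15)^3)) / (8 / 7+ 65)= -159739 / 933408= -0.17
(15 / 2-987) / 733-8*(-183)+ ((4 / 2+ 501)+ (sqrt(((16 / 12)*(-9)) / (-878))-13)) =sqrt(2634) / 439+ 2862605 / 1466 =1952.78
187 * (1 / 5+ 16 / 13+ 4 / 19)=379049 / 1235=306.92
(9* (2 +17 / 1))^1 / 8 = 21.38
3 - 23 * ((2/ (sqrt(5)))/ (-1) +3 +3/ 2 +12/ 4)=-339/ 2 +46 * sqrt(5)/ 5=-148.93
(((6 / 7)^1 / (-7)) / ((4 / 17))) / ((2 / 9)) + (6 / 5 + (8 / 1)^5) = 32111521 / 980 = 32766.86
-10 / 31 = -0.32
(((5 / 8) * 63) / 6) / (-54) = -35 / 288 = -0.12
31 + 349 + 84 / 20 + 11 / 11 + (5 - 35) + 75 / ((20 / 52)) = 2751 / 5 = 550.20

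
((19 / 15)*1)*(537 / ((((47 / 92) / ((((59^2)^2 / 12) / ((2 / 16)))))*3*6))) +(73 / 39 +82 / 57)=936482058737059 / 1567215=597545364.70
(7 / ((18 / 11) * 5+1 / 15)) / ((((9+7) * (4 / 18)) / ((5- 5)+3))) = 31185 / 43552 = 0.72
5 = 5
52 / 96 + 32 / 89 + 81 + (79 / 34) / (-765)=758341111 / 9259560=81.90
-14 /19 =-0.74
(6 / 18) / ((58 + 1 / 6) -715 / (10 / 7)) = -1 / 1327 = -0.00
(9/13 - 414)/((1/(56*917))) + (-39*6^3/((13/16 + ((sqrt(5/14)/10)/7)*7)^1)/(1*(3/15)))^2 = 135486391218227784/49991773 - 183685791744000*sqrt(70)/3845521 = 2310533345.10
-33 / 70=-0.47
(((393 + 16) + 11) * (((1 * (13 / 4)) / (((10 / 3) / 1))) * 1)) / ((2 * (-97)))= -819 / 388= -2.11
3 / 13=0.23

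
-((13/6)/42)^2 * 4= -169/15876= -0.01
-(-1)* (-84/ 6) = -14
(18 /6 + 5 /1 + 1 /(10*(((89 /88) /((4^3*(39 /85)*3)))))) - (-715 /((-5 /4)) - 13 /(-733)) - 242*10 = -82492552149 /27725725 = -2975.31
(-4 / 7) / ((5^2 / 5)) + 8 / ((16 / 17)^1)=587 / 70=8.39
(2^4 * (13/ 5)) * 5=208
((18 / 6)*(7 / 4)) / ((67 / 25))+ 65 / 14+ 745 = 1410005 / 1876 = 751.60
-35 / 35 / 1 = -1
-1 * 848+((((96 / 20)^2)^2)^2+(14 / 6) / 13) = 4280021237239 / 15234375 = 280944.98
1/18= 0.06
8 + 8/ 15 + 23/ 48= 721/ 80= 9.01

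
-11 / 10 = -1.10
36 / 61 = 0.59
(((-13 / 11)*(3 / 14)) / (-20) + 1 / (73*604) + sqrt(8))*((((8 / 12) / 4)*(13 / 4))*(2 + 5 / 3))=5598671 / 222223680 + 143*sqrt(2) / 36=5.64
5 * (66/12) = 55/2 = 27.50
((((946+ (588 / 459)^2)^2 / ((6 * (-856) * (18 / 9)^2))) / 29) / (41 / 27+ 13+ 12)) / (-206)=123025032472225 / 445866881618547072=0.00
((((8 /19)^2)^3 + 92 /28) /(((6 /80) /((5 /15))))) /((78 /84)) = 28903740560 /1834789359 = 15.75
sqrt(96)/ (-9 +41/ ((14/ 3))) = -56 * sqrt(6)/ 3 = -45.72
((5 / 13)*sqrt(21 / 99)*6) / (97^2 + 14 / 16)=80*sqrt(231) / 10764897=0.00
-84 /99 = -0.85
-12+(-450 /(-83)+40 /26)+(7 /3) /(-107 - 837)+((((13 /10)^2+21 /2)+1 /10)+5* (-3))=-592224797 /76393200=-7.75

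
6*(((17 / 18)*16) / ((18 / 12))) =544 / 9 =60.44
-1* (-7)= 7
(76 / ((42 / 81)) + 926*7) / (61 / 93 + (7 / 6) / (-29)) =83427200 / 7749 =10766.19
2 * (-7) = -14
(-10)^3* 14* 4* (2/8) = -14000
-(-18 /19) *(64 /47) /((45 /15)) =0.43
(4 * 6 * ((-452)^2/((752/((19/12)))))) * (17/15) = 8248774/705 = 11700.39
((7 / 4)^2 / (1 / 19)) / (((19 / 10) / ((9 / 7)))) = 315 / 8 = 39.38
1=1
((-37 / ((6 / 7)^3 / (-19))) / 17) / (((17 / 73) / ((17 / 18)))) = 17602417 / 66096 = 266.32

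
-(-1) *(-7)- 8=-15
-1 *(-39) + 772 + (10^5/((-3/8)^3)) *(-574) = 29388821897/27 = 1088474885.07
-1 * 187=-187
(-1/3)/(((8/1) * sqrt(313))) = -sqrt(313)/7512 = -0.00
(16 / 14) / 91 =8 / 637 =0.01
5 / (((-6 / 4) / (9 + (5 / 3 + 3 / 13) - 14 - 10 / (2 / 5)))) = 10960 / 117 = 93.68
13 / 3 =4.33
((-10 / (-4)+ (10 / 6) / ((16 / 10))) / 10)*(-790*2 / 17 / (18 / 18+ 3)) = -395 / 48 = -8.23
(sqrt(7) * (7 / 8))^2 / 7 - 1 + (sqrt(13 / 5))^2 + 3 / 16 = 817 / 320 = 2.55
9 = 9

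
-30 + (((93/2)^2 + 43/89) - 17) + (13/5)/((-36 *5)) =42367267/20025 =2115.72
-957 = -957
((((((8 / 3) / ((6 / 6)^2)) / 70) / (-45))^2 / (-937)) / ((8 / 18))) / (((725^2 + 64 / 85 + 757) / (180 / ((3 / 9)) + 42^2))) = -8704 / 1155523479492375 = -0.00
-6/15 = -2/5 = -0.40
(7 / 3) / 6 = 7 / 18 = 0.39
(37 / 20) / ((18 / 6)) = 37 / 60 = 0.62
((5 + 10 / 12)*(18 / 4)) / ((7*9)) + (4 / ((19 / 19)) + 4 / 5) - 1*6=-47 / 60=-0.78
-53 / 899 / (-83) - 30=-2238457 / 74617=-30.00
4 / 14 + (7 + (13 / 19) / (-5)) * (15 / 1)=13730 / 133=103.23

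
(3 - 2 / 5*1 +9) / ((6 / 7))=203 / 15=13.53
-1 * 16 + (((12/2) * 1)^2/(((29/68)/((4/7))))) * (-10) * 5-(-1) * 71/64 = -31527859/12992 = -2426.71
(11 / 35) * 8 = 88 / 35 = 2.51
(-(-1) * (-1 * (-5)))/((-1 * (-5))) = 1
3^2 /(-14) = -9 /14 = -0.64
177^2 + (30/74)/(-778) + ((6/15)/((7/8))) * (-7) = 31325.80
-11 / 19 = -0.58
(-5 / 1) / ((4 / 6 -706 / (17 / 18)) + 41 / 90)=7650 / 1142003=0.01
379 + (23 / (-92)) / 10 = 15159 / 40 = 378.98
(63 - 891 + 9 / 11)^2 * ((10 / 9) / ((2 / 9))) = 413959005 / 121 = 3421148.80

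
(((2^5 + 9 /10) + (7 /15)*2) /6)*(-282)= -9541 /6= -1590.17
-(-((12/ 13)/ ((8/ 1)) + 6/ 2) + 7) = -101/ 26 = -3.88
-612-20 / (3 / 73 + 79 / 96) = -769164 / 1211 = -635.15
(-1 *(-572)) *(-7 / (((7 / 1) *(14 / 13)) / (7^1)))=-3718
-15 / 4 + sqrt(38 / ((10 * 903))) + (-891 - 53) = -3791 / 4 + sqrt(85785) / 4515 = -947.69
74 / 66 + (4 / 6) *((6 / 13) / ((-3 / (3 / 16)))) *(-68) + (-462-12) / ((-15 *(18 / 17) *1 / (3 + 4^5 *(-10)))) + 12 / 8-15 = -3932153711 / 12870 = -305528.65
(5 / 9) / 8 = 0.07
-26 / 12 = -13 / 6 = -2.17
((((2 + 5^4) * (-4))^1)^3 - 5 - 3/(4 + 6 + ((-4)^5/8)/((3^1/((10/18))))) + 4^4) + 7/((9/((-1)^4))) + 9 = -52532349235841/3330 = -15775480251.00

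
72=72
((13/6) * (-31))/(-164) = 403/984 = 0.41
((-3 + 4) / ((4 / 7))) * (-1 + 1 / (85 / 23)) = -217 / 170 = -1.28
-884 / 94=-442 / 47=-9.40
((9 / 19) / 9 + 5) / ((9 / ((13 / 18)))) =208 / 513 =0.41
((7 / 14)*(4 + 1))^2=25 / 4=6.25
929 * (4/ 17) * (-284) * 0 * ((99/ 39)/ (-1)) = 0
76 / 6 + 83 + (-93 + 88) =272 / 3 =90.67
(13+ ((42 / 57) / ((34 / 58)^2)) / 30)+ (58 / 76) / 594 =22441483 / 1716660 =13.07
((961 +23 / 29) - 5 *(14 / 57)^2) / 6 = 45296344 / 282663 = 160.25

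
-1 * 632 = -632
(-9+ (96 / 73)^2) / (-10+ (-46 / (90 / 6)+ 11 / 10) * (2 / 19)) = 11042325 / 15502061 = 0.71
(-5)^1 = -5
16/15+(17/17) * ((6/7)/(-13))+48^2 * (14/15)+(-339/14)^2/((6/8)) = 28026499/9555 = 2933.18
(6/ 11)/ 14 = 3/ 77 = 0.04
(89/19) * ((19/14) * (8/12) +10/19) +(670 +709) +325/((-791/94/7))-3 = 952897525/856653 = 1112.35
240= 240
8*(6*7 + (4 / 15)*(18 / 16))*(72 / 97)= 121824 / 485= 251.18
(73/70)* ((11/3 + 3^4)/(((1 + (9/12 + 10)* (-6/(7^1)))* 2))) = -9271/1725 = -5.37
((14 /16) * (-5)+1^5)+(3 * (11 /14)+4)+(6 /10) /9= 2561 /840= 3.05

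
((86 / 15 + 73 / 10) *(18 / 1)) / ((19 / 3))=3519 / 95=37.04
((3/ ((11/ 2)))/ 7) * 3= 18/ 77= 0.23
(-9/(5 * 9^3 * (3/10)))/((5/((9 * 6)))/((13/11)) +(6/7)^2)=-2548/251703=-0.01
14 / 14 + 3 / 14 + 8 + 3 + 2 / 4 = 89 / 7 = 12.71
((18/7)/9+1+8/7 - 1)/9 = 0.16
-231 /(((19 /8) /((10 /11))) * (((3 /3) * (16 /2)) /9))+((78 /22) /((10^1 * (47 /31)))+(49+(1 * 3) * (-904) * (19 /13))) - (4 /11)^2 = -56385120717 /14046890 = -4014.06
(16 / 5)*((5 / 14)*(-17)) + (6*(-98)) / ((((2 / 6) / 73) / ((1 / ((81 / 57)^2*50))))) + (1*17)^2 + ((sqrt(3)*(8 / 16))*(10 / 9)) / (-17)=-14256983 / 14175- 5*sqrt(3) / 153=-1005.84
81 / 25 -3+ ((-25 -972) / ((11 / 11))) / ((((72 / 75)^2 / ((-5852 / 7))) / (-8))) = -3255828017 / 450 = -7235173.37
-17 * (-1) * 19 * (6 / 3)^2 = 1292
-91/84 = -13/12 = -1.08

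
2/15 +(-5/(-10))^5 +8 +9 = 8239/480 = 17.16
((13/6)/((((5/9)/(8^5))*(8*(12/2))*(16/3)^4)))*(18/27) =351/160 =2.19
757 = 757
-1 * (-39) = 39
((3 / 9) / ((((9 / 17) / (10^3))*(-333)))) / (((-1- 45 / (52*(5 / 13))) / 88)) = 51.20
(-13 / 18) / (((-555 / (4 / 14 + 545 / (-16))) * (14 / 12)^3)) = -49179 / 1776740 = -0.03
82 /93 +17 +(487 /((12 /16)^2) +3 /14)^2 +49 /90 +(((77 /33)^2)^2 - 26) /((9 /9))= 1845497204713 /2460780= 749964.32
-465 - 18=-483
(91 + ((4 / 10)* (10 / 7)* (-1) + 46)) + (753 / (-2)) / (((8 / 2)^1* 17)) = 130.89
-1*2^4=-16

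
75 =75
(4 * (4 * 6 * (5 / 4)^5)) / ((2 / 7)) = 1025.39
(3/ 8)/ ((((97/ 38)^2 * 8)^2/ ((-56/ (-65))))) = 2736741/ 23017613060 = 0.00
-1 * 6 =-6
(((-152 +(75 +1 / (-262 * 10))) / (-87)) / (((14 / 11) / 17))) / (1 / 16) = 25150378 / 132965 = 189.15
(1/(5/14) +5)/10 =39/50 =0.78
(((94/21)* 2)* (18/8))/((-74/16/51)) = -57528/259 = -222.12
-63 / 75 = -21 / 25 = -0.84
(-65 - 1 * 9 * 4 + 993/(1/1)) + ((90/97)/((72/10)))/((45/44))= 778826/873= 892.13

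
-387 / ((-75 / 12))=1548 / 25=61.92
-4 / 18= -2 / 9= -0.22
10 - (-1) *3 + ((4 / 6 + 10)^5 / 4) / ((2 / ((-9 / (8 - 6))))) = -2096801 / 27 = -77659.30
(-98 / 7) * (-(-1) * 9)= -126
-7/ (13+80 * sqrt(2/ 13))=1183/ 10603 - 560 * sqrt(26)/ 10603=-0.16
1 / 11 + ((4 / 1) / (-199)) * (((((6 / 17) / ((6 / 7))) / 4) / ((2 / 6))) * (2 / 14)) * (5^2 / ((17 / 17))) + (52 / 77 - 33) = -8402381 / 260491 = -32.26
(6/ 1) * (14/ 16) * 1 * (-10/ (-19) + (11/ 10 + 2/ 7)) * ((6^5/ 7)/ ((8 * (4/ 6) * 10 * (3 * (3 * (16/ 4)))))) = 617949/ 106400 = 5.81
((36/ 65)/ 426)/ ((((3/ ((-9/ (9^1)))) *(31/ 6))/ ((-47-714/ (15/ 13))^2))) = -132986892/ 3576625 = -37.18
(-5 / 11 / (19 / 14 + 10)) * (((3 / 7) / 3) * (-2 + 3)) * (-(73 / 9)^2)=53290 / 141669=0.38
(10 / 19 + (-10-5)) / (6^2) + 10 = 6565 / 684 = 9.60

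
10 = 10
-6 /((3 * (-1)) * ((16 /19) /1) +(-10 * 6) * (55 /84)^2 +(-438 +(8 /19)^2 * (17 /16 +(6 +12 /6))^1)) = 1273608 /98628725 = 0.01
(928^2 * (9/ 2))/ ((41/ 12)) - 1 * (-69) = 46506765/ 41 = 1134311.34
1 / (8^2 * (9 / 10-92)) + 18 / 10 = 262343 / 145760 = 1.80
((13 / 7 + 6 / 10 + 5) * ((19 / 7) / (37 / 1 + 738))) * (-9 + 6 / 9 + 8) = -1653 / 189875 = -0.01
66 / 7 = 9.43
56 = 56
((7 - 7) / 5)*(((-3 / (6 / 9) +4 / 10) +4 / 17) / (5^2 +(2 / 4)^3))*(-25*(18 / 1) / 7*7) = 0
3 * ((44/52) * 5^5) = 103125/13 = 7932.69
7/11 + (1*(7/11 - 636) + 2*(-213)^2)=991136/11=90103.27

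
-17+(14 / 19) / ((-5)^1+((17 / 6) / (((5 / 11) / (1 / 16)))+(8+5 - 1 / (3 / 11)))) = -725521 / 43073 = -16.84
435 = 435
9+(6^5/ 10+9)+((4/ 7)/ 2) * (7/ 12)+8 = 803.77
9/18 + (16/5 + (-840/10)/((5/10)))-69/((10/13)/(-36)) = 30649/10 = 3064.90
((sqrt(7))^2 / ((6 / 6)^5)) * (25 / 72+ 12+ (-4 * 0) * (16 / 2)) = 6223 / 72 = 86.43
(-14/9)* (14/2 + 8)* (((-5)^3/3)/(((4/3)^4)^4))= 20925489375/2147483648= 9.74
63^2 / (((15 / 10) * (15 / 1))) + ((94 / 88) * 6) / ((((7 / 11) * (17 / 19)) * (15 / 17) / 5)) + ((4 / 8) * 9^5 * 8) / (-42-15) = -5191793 / 1330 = -3903.60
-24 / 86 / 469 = -12 / 20167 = -0.00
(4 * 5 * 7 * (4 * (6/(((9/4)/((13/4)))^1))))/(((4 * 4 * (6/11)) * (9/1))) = 5005/81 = 61.79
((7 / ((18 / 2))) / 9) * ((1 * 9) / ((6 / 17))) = 2.20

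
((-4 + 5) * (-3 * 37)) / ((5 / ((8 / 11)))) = -16.15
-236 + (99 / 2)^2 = 8857 / 4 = 2214.25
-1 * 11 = -11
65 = 65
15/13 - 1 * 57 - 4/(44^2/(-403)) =-55.01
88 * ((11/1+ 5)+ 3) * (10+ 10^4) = 16736720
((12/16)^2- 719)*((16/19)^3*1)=-154880/361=-429.03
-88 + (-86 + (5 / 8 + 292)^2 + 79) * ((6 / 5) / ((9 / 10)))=1825203 / 16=114075.19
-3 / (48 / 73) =-4.56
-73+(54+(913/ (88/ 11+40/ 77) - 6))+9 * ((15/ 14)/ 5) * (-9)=297603/ 4592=64.81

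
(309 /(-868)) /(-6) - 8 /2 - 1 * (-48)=76487 /1736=44.06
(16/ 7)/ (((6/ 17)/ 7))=136/ 3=45.33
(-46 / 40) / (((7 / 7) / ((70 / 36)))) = -161 / 72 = -2.24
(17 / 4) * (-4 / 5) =-17 / 5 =-3.40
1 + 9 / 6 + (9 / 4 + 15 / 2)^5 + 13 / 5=451147107 / 5120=88114.67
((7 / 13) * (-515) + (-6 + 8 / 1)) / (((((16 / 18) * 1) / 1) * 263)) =-32211 / 27352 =-1.18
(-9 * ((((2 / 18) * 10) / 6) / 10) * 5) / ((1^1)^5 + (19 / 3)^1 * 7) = -0.02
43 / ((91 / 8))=3.78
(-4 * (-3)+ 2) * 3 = 42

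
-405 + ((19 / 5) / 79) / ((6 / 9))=-319893 / 790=-404.93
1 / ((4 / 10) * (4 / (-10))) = -25 / 4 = -6.25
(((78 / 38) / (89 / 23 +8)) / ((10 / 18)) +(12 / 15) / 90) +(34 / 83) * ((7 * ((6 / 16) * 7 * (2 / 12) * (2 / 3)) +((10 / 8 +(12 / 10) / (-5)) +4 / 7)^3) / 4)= 9096576964001 / 9736398000000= 0.93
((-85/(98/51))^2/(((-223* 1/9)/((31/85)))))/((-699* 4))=20560905/1996056944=0.01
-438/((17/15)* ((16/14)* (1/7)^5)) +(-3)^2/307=-118648427643/20876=-5683484.75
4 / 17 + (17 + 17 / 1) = 582 / 17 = 34.24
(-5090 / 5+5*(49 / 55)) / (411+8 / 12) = -33447 / 13585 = -2.46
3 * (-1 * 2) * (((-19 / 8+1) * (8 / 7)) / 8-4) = 705 / 28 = 25.18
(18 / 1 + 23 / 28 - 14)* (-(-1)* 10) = 675 / 14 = 48.21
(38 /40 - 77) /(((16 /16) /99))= -150579 /20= -7528.95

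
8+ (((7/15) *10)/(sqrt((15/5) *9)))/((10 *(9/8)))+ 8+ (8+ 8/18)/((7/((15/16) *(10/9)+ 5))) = 56 *sqrt(3)/1215+ 8803/378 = 23.37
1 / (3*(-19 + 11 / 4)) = -4 / 195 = -0.02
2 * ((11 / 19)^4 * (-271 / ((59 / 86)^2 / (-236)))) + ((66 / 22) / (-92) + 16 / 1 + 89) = 21672312333139 / 707382388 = 30637.34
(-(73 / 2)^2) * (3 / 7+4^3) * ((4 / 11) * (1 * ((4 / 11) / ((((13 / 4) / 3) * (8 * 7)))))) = -1310934 / 7007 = -187.09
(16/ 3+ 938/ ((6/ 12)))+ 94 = 1975.33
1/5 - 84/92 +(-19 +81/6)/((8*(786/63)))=-370309/482080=-0.77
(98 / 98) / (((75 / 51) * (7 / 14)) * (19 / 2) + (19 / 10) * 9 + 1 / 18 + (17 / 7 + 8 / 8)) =21420 / 590537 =0.04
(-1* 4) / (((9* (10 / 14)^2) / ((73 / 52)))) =-3577 / 2925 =-1.22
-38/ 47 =-0.81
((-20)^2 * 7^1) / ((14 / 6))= 1200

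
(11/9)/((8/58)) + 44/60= 1727/180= 9.59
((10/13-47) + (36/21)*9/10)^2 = 413430889/207025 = 1997.01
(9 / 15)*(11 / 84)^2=121 / 11760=0.01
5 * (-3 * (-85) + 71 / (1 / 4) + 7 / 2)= 5425 / 2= 2712.50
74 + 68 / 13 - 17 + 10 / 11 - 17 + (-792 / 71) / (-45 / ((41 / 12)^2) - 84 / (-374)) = 95031046366 / 1931029529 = 49.21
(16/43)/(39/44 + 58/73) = 51392/232157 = 0.22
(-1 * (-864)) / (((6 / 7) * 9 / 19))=2128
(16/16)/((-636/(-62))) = 31/318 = 0.10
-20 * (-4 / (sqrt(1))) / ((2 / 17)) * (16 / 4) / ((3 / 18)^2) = 97920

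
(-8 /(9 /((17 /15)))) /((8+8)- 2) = -0.07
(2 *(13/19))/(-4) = -0.34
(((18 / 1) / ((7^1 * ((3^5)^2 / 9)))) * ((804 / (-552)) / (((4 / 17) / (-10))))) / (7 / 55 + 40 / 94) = 0.04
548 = 548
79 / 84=0.94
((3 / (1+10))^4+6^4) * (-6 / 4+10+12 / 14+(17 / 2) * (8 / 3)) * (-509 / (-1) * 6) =12990254592285 / 102487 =126750266.79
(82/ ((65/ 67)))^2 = 7144.15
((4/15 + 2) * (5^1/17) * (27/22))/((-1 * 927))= -1/1133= -0.00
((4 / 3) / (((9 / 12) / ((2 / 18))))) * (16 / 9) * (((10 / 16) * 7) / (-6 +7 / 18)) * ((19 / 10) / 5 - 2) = 224 / 505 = 0.44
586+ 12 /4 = 589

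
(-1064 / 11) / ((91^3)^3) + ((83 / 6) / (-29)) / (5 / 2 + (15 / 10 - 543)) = 0.00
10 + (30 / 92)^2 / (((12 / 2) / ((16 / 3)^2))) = 16670 / 1587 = 10.50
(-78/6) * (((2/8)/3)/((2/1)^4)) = -13/192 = -0.07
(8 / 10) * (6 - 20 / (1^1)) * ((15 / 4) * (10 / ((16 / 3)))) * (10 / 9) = -87.50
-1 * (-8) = 8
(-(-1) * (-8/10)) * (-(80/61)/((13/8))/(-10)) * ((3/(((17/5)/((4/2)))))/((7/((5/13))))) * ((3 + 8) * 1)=-84480/1226771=-0.07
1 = 1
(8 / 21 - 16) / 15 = -328 / 315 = -1.04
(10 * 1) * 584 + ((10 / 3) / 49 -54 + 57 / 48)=13611625 / 2352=5787.26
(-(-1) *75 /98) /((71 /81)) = 6075 /6958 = 0.87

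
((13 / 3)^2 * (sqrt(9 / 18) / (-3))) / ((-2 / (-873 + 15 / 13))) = -24557 * sqrt(2) / 18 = -1929.38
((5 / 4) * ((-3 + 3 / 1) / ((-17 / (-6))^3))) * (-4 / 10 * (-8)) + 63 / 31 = 63 / 31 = 2.03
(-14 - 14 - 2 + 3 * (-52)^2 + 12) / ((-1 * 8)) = -4047 / 4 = -1011.75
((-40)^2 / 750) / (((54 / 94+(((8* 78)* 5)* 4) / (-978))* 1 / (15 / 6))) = -122576 / 280077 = -0.44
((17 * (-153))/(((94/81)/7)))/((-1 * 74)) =1474767/6956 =212.01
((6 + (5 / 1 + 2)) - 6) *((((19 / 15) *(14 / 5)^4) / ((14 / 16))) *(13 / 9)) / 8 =112.46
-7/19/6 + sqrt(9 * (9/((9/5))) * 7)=-7/114 + 3 * sqrt(35)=17.69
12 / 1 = 12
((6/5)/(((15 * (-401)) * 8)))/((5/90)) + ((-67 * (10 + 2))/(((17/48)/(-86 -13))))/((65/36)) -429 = 124043.30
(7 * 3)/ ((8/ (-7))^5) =-352947/ 32768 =-10.77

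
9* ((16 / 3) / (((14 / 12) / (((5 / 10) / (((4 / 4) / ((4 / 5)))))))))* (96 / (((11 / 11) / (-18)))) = -995328 / 35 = -28437.94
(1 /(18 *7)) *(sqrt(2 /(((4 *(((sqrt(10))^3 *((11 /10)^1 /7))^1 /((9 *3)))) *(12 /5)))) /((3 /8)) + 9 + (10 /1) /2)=10^(1 /4) *sqrt(77) /693 + 1 /9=0.13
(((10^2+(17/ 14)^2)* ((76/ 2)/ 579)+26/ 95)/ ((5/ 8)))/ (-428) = -37374937/ 1441956075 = -0.03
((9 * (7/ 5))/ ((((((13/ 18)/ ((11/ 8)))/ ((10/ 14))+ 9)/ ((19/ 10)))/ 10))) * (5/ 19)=31185/ 4819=6.47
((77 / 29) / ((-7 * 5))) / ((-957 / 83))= 83 / 12615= 0.01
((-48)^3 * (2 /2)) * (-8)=884736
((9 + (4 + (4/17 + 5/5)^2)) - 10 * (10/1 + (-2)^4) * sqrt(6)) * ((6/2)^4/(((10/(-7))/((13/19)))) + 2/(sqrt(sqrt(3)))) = (-22113 + 380 * 3^(3/4)) * (2099 - 37570 * sqrt(6))/82365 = 23197.82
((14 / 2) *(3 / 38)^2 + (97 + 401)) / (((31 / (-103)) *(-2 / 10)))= 8273.95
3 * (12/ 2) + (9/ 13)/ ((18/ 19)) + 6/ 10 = 19.33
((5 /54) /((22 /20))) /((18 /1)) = 25 /5346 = 0.00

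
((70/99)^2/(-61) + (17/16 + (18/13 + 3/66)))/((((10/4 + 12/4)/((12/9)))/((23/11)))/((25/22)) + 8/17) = 3019933005575/2682370336932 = 1.13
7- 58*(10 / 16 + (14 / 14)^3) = -349 / 4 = -87.25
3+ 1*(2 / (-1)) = 1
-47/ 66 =-0.71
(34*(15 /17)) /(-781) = -30 /781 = -0.04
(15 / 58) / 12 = 5 / 232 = 0.02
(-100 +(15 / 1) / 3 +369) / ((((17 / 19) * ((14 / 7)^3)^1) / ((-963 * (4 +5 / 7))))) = -82720737 / 476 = -173783.06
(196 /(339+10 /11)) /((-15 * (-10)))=1078 /280425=0.00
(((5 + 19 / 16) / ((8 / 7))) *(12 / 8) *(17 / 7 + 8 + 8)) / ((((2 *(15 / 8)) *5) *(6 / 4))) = 4257 / 800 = 5.32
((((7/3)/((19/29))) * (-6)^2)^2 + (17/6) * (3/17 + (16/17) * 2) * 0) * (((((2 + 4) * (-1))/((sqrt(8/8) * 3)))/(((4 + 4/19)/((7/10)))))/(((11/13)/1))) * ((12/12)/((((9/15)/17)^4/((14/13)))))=-8432451378050/1881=-4482961923.47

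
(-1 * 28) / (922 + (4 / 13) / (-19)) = -3458 / 113865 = -0.03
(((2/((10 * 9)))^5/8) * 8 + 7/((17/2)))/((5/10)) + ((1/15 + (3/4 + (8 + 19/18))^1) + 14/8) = 41625444409/3136978125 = 13.27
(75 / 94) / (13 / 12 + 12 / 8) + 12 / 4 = 4821 / 1457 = 3.31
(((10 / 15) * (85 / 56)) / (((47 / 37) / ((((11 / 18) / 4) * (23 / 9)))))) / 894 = 0.00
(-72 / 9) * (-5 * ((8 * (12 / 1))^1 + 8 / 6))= 11680 / 3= 3893.33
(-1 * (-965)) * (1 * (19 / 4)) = 18335 / 4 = 4583.75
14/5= 2.80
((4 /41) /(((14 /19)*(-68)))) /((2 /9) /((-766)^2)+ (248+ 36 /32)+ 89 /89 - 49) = -100335276 /10363988452027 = -0.00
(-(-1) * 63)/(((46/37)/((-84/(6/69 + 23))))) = -184.37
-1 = -1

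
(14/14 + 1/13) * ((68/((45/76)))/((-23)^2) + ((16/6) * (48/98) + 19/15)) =6508498/2166255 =3.00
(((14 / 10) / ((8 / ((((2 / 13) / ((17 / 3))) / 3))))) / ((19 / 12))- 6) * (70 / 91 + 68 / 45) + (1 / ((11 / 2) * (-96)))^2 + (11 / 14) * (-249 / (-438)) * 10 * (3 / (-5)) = -3180505338096451 / 194409722707200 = -16.36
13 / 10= 1.30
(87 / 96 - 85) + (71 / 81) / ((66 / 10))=-7181683 / 85536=-83.96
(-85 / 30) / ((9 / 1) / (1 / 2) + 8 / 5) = -85 / 588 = -0.14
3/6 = 1/2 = 0.50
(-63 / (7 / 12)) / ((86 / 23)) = -1242 / 43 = -28.88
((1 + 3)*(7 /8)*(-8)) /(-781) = 28 /781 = 0.04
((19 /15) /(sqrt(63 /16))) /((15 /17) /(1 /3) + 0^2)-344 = -344 + 1292 * sqrt(7) /14175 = -343.76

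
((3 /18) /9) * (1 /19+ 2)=13 /342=0.04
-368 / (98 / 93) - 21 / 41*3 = -704679 / 2009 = -350.76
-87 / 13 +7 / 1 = 0.31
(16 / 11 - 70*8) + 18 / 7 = -42810 / 77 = -555.97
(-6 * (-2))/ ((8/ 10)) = 15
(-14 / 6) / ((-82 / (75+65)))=3.98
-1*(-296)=296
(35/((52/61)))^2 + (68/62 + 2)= 141564559/83824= 1688.83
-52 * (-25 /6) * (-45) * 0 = 0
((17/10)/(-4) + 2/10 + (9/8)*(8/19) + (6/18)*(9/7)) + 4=24883/5320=4.68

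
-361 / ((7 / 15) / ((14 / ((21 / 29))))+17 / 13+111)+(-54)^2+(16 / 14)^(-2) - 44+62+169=4422924929 / 1426496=3100.55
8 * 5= 40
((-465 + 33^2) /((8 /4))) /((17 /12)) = 3744 /17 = 220.24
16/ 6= 8/ 3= 2.67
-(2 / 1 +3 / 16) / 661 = -35 / 10576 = -0.00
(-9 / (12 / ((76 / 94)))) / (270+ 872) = -57 / 107348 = -0.00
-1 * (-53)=53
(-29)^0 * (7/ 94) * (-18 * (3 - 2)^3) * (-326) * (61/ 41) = 1252818/ 1927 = 650.14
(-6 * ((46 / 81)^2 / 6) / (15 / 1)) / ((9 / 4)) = -8464 / 885735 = -0.01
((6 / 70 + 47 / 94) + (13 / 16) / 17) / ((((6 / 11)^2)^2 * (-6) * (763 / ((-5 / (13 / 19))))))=1677697549 / 146855794176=0.01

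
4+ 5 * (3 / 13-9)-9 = -635 / 13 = -48.85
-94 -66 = -160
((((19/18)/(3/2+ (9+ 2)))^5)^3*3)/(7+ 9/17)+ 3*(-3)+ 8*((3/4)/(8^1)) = -67496372849975198249229800453065928917/8181378527269721031188964843750000000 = -8.25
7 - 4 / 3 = 17 / 3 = 5.67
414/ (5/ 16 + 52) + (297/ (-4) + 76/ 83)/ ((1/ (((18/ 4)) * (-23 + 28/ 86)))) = 19889992297/ 2655336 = 7490.57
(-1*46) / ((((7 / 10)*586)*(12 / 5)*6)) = -575 / 73836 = -0.01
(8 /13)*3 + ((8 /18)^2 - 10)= -8378 /1053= -7.96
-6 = -6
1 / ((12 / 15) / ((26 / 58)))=65 / 116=0.56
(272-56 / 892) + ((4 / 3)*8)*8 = 239014 / 669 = 357.27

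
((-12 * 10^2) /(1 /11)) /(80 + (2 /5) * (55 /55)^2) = -11000 /67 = -164.18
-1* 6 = -6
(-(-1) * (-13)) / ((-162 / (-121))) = -1573 / 162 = -9.71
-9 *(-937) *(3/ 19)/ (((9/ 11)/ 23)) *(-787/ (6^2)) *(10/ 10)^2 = -818276.35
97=97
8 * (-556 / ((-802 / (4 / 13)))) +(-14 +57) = 233055 / 5213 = 44.71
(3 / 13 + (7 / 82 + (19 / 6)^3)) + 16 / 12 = 33.40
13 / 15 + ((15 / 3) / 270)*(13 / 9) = 2171 / 2430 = 0.89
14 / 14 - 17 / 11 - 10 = -116 / 11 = -10.55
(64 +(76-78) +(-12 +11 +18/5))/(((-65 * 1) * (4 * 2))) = -0.12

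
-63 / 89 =-0.71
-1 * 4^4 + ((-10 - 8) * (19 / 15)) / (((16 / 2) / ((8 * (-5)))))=-142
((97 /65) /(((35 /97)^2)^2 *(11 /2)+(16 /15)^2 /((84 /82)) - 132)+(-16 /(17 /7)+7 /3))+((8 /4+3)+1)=125776096682135663 /72548262369493287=1.73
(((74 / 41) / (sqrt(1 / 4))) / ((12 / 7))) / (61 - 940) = -259 / 108117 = -0.00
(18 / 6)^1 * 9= 27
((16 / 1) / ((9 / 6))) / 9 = 32 / 27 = 1.19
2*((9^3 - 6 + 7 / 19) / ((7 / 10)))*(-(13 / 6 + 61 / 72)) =-1065160 / 171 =-6229.01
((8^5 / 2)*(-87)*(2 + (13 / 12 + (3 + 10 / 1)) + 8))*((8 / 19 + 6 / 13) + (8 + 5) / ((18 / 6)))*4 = -530719784960 / 741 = -716221032.33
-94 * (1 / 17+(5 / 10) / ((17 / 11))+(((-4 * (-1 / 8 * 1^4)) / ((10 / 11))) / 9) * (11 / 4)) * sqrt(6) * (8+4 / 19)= -4116307 * sqrt(6) / 9690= -1040.54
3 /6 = 1 /2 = 0.50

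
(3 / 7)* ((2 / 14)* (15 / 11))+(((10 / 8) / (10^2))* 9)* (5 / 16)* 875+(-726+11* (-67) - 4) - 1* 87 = -210170991 / 137984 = -1523.15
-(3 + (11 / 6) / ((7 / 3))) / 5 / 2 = -53 / 140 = -0.38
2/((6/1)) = 1/3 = 0.33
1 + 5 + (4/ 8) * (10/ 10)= 13/ 2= 6.50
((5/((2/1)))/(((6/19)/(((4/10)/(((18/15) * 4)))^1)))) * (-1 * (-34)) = 1615/72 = 22.43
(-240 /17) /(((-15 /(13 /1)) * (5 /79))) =16432 /85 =193.32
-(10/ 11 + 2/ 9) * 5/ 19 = -560/ 1881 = -0.30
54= 54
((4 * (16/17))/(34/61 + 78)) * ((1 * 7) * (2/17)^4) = 54656/850494343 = 0.00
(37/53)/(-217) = -37/11501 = -0.00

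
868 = 868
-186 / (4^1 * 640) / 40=-93 / 51200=-0.00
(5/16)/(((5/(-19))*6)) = -19/96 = -0.20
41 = 41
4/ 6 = 2/ 3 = 0.67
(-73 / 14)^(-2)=196 / 5329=0.04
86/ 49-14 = -600/ 49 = -12.24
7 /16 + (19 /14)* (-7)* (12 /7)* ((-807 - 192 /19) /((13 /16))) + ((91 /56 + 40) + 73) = 24013931 /1456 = 16493.08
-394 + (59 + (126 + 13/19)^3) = 13943015378/6859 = 2032805.86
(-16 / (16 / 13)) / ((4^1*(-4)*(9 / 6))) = 13 / 24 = 0.54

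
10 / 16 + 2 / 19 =111 / 152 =0.73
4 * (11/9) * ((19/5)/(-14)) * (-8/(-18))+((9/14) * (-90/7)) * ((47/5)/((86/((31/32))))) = -80006293/54613440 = -1.46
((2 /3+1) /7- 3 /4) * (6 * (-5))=15.36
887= 887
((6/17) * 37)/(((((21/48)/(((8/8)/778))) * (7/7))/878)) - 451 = -19317913/46291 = -417.31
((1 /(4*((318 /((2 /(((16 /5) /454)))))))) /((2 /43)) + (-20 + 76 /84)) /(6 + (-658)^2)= -339519 /10280439680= -0.00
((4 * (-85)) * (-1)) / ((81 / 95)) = 398.77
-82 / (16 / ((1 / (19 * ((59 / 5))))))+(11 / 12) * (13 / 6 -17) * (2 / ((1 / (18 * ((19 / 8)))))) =-20852131 / 17936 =-1162.59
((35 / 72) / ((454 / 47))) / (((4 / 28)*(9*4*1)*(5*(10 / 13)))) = 29939 / 11767680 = 0.00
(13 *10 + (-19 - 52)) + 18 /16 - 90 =-239 /8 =-29.88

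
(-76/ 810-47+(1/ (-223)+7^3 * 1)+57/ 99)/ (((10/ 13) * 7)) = 273501397/ 4967325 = 55.06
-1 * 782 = -782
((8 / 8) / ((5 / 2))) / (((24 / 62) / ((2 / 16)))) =31 / 240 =0.13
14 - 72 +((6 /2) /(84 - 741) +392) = 73145 /219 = 334.00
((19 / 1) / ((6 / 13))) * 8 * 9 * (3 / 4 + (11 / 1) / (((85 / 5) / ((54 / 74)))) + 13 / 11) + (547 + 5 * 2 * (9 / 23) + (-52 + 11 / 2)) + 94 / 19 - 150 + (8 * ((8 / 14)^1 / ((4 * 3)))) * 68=953795026645 / 126991326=7510.71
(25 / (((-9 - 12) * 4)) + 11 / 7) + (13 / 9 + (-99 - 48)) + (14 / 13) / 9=-52475 / 364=-144.16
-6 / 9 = -2 / 3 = -0.67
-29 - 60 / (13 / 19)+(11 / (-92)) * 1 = -139707 / 1196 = -116.81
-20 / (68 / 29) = -145 / 17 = -8.53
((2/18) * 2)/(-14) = -1/63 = -0.02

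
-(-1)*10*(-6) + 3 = -57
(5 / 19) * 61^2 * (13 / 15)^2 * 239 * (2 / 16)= 150294911 / 6840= 21972.94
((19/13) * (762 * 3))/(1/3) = 10023.23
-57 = -57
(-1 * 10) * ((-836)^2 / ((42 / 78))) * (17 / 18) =-772280080 / 63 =-12258413.97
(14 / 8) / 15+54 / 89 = 3863 / 5340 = 0.72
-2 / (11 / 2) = -4 / 11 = -0.36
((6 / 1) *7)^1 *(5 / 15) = 14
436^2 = 190096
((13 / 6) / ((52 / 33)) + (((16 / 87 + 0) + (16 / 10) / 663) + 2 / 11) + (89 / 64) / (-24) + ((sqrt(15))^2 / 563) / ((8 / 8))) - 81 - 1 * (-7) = -7345113121991 / 101608798720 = -72.29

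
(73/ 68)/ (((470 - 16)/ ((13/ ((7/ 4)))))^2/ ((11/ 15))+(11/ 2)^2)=0.00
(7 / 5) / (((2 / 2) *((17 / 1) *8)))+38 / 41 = 0.94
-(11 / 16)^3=-1331 / 4096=-0.32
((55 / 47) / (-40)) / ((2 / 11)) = -121 / 752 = -0.16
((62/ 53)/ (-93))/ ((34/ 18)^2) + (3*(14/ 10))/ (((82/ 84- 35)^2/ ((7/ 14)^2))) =-409500333/ 156389709985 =-0.00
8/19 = 0.42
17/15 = 1.13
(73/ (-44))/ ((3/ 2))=-73/ 66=-1.11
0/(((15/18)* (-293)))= 0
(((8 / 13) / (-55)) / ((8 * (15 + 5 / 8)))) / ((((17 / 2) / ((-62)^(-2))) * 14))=-2 / 10220835625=-0.00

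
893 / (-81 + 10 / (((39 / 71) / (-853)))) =-34827 / 608789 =-0.06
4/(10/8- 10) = -16/35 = -0.46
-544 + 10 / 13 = -7062 / 13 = -543.23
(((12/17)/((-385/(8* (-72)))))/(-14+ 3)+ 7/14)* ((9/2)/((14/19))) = 9947241/4031720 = 2.47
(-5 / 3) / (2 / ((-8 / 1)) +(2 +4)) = -20 / 69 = -0.29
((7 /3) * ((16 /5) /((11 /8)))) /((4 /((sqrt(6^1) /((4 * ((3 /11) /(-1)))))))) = -56 * sqrt(6) /45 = -3.05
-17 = -17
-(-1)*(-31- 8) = -39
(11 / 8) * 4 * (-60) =-330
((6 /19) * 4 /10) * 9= 108 /95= 1.14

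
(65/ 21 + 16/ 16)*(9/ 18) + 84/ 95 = 5849/ 1995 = 2.93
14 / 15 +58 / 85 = 412 / 255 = 1.62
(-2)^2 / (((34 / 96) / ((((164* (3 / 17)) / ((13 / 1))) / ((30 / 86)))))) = 72.08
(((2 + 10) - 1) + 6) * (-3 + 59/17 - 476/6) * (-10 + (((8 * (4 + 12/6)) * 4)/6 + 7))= -116638/3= -38879.33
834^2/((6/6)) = 695556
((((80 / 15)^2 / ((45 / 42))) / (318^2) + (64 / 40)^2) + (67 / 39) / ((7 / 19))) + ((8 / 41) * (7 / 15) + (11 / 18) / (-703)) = 654683076004723 / 89517633209550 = 7.31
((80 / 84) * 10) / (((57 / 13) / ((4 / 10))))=1040 / 1197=0.87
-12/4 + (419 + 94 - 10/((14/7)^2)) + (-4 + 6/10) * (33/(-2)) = 2818/5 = 563.60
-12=-12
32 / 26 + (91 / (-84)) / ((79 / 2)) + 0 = 1.20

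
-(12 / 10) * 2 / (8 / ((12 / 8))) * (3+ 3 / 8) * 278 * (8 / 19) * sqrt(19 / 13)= -33777 * sqrt(247) / 2470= -214.92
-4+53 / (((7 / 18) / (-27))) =-25786 / 7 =-3683.71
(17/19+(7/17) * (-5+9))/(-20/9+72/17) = 7389/5852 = 1.26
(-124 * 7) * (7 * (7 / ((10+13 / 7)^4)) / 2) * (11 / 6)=-280828163 / 142374963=-1.97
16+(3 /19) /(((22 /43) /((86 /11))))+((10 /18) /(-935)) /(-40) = 259065929 /14069880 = 18.41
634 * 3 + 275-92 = 2085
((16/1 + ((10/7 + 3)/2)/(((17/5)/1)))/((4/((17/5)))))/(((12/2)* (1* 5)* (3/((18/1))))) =3963/1400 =2.83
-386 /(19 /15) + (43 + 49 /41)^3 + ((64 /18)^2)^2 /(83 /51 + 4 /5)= 86083.40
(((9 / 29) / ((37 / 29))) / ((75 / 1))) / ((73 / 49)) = 0.00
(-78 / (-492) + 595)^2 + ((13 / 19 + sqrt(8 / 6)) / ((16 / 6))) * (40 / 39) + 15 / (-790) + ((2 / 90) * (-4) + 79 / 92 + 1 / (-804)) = 10 * sqrt(3) / 39 + 247907762513689279 / 699879945780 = 354215.14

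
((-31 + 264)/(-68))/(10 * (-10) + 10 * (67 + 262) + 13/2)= -233/217362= -0.00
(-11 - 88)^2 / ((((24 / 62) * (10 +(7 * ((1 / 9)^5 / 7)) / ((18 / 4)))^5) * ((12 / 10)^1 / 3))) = 21466246683195357216585986556488385 / 33912990433375454610813970704326656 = 0.63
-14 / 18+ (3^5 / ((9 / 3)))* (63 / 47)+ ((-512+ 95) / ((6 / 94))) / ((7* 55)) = 90.83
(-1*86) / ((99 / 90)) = -860 / 11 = -78.18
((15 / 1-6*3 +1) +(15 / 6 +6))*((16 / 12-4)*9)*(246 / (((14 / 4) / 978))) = -75063456 / 7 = -10723350.86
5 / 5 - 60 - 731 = -790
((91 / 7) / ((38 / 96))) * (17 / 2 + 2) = 6552 / 19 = 344.84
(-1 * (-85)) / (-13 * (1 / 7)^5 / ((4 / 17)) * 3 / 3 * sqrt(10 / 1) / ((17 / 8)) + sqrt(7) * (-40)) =-1428595 / (26 * sqrt(10) + 672280 * sqrt(7)) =-0.80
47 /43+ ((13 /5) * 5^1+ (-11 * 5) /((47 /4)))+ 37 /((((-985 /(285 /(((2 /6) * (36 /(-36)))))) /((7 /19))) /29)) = 140364913 /398137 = 352.55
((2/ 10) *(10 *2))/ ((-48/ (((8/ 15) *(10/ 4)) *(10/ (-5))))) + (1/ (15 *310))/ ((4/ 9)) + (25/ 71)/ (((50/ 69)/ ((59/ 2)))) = 57672767/ 3961800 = 14.56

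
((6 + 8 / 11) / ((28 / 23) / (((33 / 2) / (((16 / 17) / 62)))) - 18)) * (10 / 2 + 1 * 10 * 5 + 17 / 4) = -318867147 / 14398852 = -22.15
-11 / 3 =-3.67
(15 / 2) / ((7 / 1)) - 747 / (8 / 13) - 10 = -68477 / 56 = -1222.80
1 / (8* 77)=0.00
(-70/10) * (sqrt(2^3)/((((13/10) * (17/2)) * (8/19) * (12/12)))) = -665 * sqrt(2)/221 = -4.26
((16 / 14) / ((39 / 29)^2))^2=0.40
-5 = -5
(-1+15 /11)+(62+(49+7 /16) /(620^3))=2615888136701 /41945728000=62.36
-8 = -8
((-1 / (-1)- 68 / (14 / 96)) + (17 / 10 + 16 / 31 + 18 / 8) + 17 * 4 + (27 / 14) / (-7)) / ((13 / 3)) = -2755899 / 30380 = -90.71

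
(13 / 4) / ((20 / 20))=13 / 4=3.25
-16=-16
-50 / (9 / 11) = -550 / 9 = -61.11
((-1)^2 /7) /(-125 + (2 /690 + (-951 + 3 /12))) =-1380 /10391717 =-0.00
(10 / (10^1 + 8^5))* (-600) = -1000 / 5463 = -0.18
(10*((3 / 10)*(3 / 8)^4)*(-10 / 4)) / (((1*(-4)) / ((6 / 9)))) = 405 / 16384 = 0.02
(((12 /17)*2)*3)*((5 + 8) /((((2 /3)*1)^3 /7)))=1300.76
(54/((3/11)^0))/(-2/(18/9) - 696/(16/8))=-54/349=-0.15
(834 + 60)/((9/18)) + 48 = 1836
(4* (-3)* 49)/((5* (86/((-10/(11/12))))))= 7056/473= 14.92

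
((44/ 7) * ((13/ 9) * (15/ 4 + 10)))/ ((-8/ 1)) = -7865/ 504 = -15.61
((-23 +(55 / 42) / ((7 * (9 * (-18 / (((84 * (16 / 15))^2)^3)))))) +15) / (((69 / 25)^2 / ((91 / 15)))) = -41290115329519784 / 86769225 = -475861289.87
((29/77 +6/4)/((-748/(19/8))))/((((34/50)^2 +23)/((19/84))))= -3835625/66772113408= -0.00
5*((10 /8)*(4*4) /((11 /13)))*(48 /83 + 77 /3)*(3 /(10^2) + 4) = 34236865 /2739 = 12499.77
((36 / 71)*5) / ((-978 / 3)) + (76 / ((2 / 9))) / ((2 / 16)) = 31663638 / 11573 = 2735.99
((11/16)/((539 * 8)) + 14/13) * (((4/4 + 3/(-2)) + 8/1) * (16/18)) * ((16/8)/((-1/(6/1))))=-439105/5096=-86.17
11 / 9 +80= 731 / 9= 81.22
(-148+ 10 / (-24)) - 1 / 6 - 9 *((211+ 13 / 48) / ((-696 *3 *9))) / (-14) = -208492765 / 1403136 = -148.59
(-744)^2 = 553536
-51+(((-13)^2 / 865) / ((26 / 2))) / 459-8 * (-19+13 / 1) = -1191092 / 397035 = -3.00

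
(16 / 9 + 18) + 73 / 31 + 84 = 29611 / 279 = 106.13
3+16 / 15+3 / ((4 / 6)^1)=257 / 30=8.57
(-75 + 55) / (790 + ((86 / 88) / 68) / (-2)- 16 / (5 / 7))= -598400 / 22966377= -0.03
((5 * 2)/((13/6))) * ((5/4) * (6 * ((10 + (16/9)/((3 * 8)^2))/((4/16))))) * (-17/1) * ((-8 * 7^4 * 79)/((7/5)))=2985926818000/117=25520742034.19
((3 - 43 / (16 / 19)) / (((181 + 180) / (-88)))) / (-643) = -8459 / 464246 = -0.02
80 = 80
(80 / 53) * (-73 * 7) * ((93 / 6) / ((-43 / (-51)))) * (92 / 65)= -594607776 / 29627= -20069.79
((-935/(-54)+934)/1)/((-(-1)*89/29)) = 1489759/4806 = 309.98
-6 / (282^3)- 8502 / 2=-15888656629 / 3737628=-4251.00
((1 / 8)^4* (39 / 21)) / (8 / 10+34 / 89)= 5785 / 15081472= 0.00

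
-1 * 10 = -10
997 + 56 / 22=10995 / 11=999.55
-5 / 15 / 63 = -1 / 189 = -0.01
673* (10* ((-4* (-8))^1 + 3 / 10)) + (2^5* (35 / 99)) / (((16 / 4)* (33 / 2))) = 710177753 / 3267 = 217379.17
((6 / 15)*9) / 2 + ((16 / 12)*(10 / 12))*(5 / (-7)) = 317 / 315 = 1.01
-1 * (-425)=425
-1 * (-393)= 393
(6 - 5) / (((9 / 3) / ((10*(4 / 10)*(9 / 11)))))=12 / 11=1.09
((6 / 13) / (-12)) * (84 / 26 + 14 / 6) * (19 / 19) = -217 / 1014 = -0.21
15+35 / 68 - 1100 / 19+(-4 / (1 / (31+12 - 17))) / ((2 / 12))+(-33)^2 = 546025 / 1292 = 422.62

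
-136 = -136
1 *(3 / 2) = 3 / 2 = 1.50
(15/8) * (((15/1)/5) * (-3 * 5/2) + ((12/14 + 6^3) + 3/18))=20425/56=364.73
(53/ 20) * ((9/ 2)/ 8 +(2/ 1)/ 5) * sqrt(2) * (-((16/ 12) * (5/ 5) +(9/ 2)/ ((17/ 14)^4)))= -12.28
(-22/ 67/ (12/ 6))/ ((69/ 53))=-583/ 4623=-0.13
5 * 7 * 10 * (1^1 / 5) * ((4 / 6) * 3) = 140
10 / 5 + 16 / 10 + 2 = 5.60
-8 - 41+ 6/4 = -95/2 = -47.50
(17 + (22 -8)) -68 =-37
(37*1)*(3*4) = 444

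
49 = 49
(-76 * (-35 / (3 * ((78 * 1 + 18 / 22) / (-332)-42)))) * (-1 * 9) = 9714320 / 51417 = 188.93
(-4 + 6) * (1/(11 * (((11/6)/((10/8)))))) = 15/121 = 0.12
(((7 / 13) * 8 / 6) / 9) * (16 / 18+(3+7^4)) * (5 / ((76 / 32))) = 24241280 / 60021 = 403.88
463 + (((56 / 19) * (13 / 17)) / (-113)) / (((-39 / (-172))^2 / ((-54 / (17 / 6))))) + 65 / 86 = 326836560941 / 693699994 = 471.15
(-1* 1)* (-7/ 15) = 7/ 15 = 0.47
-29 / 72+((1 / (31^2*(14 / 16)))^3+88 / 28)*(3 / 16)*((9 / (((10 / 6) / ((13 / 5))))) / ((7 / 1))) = 298856037274453 / 383561340854580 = 0.78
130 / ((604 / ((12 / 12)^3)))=65 / 302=0.22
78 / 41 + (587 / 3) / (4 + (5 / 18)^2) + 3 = 2864757 / 54161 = 52.89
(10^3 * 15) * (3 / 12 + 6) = 93750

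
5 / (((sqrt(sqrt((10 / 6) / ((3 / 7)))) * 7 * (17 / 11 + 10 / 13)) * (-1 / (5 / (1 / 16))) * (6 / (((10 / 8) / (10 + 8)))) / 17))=-60775 * sqrt(3) * 35^(3 / 4) / 437913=-3.46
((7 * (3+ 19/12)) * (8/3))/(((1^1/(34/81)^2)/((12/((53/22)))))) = 78330560/1043199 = 75.09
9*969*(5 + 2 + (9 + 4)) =174420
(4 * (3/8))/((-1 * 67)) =-3/134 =-0.02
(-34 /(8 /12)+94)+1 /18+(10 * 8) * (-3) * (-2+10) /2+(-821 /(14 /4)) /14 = -823523 /882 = -933.70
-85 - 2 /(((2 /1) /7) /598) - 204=-4475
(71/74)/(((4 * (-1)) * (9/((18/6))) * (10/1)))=-71/8880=-0.01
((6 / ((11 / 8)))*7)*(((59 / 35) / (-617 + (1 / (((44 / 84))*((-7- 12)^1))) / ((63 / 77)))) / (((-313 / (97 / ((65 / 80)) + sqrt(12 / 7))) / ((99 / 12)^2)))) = 998811*sqrt(21) / 192676540 + 193769334 / 89456965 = 2.19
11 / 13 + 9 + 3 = 167 / 13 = 12.85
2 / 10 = 1 / 5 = 0.20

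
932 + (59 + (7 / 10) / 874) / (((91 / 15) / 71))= 258088447 / 159068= 1622.50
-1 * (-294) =294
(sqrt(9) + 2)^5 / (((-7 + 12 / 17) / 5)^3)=-1919140625 / 1225043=-1566.59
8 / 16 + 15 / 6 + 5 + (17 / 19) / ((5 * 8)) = 6097 / 760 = 8.02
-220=-220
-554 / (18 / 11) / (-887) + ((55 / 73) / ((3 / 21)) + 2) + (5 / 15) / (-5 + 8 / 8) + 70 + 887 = 2248452815 / 2331036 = 964.57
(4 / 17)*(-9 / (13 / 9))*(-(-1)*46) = -14904 / 221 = -67.44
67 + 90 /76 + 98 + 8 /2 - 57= 4301 /38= 113.18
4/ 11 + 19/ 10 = 2.26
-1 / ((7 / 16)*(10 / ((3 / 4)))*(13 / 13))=-6 / 35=-0.17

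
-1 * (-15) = 15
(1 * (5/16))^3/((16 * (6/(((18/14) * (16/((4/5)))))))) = 1875/229376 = 0.01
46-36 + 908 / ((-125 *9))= 10342 / 1125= 9.19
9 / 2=4.50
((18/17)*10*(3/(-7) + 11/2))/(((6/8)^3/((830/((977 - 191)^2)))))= 9428800/55138293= 0.17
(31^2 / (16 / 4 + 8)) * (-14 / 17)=-6727 / 102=-65.95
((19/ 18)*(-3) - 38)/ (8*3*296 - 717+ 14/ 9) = -741/ 114994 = -0.01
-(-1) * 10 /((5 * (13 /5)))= 10 /13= 0.77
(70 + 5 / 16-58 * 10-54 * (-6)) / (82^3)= -2971 / 8821888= -0.00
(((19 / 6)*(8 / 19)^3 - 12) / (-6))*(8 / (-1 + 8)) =7280 / 3249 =2.24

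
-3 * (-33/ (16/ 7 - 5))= -693/ 19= -36.47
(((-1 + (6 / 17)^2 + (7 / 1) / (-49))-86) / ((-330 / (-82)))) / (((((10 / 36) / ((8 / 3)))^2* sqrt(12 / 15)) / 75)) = -8314626816* sqrt(5) / 111265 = -167097.21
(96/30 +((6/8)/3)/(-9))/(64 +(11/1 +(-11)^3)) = -571/226080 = -0.00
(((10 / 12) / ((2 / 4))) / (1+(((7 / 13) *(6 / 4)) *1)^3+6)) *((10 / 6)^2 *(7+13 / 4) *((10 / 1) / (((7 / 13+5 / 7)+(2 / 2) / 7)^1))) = 2927502500 / 64804671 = 45.17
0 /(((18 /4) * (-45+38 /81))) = 0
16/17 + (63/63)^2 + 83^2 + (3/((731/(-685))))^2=3686473243/534361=6898.84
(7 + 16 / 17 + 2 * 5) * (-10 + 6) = -1220 / 17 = -71.76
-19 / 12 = -1.58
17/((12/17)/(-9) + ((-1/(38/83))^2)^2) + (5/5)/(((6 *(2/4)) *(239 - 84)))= 843045037907/1121595729555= 0.75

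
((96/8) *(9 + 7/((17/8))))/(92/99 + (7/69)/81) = 8115228/51187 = 158.54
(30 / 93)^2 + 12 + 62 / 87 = 1071566 / 83607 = 12.82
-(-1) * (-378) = -378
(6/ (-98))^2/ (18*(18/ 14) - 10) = 9/ 31556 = 0.00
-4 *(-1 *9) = 36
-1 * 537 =-537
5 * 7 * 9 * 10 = 3150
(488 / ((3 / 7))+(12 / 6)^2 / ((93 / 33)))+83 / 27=956825 / 837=1143.16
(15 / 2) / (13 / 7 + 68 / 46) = 2.25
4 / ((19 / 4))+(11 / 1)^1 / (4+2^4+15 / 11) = 6059 / 4465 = 1.36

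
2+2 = 4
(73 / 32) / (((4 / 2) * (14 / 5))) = 365 / 896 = 0.41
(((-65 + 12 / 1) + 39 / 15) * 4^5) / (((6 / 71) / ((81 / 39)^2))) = -2226051072 / 845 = -2634379.97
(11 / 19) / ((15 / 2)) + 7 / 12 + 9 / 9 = 631 / 380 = 1.66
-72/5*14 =-1008/5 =-201.60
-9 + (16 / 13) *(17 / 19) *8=-47 / 247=-0.19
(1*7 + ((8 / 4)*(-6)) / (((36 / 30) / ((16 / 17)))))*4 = -164 / 17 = -9.65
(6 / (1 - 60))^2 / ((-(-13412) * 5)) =9 / 58358965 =0.00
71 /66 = 1.08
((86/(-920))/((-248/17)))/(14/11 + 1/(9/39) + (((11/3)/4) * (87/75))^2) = 0.00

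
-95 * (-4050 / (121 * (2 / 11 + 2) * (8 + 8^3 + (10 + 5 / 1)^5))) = 12825 / 6687076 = 0.00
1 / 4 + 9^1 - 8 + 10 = 45 / 4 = 11.25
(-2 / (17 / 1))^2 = 4 / 289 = 0.01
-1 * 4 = -4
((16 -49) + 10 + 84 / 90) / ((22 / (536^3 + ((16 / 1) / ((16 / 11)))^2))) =-16990315729 / 110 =-154457415.72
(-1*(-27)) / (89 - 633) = -27 / 544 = -0.05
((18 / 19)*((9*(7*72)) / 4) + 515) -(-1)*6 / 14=211436 / 133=1589.74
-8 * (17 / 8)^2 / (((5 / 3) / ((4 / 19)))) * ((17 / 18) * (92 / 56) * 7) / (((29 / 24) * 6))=-112999 / 16530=-6.84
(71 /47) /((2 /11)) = 781 /94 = 8.31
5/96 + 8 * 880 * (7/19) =2593.74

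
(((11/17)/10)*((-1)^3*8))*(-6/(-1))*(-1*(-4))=-1056/85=-12.42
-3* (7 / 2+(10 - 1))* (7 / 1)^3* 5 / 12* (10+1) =-58953.12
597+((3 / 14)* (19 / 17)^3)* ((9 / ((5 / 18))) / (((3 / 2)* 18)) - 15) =203894457 / 343910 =592.87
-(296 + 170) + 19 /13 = -6039 /13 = -464.54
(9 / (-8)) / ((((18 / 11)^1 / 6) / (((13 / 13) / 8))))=-33 / 64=-0.52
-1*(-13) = 13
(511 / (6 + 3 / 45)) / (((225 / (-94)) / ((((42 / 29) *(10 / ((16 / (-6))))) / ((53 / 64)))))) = 4611264 / 19981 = 230.78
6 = 6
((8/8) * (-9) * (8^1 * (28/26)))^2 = 6012.21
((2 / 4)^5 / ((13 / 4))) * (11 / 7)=0.02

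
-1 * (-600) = 600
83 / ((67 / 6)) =498 / 67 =7.43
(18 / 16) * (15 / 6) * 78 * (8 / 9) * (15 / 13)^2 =3375 / 13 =259.62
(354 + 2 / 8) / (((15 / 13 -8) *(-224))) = 0.23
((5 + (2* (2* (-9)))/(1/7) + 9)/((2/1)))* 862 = -102578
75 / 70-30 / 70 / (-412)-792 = -2281035 / 2884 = -790.93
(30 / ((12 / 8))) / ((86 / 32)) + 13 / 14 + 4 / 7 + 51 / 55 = 46681 / 4730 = 9.87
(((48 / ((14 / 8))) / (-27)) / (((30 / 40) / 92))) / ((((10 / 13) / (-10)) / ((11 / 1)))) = 3367936 / 189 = 17819.77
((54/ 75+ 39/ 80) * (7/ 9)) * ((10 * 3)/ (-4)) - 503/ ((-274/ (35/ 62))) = -4082169/ 679520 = -6.01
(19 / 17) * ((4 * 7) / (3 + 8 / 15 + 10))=1140 / 493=2.31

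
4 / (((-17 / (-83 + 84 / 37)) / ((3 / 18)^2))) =0.53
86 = 86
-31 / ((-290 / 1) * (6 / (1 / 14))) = 31 / 24360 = 0.00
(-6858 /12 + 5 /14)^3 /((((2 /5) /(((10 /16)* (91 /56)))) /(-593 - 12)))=1570641679553375 /5488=286195641318.03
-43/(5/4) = -172/5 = -34.40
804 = 804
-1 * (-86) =86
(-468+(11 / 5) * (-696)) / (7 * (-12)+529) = -9996 / 2225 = -4.49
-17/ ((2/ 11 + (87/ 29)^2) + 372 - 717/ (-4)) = -748/ 24659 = -0.03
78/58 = 39/29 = 1.34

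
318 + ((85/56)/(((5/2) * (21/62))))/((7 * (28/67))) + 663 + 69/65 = 3680665501/3745560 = 982.67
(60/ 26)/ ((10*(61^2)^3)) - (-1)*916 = 916.00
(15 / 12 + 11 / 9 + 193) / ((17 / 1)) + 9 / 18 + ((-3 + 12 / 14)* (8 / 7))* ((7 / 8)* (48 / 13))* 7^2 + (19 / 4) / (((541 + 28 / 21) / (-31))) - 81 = -456.97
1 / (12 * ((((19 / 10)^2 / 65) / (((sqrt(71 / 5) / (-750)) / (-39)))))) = 0.00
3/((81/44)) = 44/27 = 1.63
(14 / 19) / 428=7 / 4066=0.00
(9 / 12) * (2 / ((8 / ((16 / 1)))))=3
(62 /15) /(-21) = -62 /315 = -0.20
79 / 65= 1.22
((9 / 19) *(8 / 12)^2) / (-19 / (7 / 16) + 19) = -28 / 3249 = -0.01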